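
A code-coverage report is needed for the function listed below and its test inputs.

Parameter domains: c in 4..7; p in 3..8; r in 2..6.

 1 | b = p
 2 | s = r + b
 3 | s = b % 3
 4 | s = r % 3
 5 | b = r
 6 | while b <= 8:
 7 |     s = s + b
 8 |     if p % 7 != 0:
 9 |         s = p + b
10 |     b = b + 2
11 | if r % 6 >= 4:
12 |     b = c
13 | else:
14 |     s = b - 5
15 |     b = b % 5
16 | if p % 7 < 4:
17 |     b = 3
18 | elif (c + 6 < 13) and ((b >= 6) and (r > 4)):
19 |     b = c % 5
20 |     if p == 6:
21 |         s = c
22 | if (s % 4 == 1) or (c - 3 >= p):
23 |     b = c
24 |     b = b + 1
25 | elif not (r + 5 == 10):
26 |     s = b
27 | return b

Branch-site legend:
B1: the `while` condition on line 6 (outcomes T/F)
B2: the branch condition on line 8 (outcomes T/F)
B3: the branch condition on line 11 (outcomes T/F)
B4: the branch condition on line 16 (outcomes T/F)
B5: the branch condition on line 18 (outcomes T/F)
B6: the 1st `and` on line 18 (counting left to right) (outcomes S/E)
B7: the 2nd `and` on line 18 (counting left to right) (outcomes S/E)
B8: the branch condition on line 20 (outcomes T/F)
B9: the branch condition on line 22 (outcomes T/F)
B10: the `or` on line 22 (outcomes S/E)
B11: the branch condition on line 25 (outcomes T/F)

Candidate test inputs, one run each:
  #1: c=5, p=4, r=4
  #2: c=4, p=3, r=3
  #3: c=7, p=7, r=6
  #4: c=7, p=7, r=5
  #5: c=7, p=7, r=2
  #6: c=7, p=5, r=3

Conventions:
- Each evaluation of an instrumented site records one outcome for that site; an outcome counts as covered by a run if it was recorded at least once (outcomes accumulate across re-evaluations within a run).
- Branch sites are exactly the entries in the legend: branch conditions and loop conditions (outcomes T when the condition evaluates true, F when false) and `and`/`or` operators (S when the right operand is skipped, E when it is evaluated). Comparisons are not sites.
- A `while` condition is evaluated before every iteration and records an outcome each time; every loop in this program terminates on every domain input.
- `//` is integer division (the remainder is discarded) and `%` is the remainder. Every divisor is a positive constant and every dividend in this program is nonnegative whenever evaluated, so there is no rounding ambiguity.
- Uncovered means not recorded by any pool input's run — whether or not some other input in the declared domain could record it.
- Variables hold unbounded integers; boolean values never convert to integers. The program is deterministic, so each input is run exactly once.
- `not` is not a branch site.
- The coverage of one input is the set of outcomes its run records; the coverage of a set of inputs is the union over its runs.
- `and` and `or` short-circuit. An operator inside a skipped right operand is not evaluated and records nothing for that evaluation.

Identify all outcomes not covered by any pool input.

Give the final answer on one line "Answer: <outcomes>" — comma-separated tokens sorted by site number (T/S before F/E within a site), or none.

test 1 (c=5, p=4, r=4) fires B1->T, B2->T, B1->T, B2->T, B1->T, B2->T, B1->F, B3->T, B4->F, B6->E, B7->S, B5->F, B10->E, B9->F, ...; hits B1=T, B1=F, B2=T, B3=T, B4=F, B5=F, B6=E, B7=S, B9=F, B10=E, B11=T
test 2 (c=4, p=3, r=3) fires B1->T, B2->T, B1->T, B2->T, B1->T, B2->T, B1->F, B3->F, B4->T, B10->E, B9->F, B11->T; hits B1=T, B1=F, B2=T, B3=F, B4=T, B9=F, B10=E, B11=T
test 3 (c=7, p=7, r=6) fires B1->T, B2->F, B1->T, B2->F, B1->F, B3->F, B4->T, B10->S, B9->T; hits B1=T, B1=F, B2=F, B3=F, B4=T, B9=T, B10=S
test 4 (c=7, p=7, r=5) fires B1->T, B2->F, B1->T, B2->F, B1->F, B3->T, B4->T, B10->E, B9->F, B11->F; hits B1=T, B1=F, B2=F, B3=T, B4=T, B9=F, B10=E, B11=F
test 5 (c=7, p=7, r=2) fires B1->T, B2->F, B1->T, B2->F, B1->T, B2->F, B1->T, B2->F, B1->F, B3->F, B4->T, B10->S, B9->T; hits B1=T, B1=F, B2=F, B3=F, B4=T, B9=T, B10=S
test 6 (c=7, p=5, r=3) fires B1->T, B2->T, B1->T, B2->T, B1->T, B2->T, B1->F, B3->F, B4->F, B6->S, B5->F, B10->E, B9->F, B11->T; hits B1=T, B1=F, B2=T, B3=F, B4=F, B5=F, B6=S, B9=F, B10=E, B11=T
union over the pool: B1=T, B1=F, B2=T, B2=F, B3=T, B3=F, B4=T, B4=F, B5=F, B6=S, B6=E, B7=S, B9=T, B9=F, B10=S, B10=E, B11=T, B11=F
uncovered (4 of 22): B5=T, B7=E, B8=T, B8=F

Answer: B5=T, B7=E, B8=T, B8=F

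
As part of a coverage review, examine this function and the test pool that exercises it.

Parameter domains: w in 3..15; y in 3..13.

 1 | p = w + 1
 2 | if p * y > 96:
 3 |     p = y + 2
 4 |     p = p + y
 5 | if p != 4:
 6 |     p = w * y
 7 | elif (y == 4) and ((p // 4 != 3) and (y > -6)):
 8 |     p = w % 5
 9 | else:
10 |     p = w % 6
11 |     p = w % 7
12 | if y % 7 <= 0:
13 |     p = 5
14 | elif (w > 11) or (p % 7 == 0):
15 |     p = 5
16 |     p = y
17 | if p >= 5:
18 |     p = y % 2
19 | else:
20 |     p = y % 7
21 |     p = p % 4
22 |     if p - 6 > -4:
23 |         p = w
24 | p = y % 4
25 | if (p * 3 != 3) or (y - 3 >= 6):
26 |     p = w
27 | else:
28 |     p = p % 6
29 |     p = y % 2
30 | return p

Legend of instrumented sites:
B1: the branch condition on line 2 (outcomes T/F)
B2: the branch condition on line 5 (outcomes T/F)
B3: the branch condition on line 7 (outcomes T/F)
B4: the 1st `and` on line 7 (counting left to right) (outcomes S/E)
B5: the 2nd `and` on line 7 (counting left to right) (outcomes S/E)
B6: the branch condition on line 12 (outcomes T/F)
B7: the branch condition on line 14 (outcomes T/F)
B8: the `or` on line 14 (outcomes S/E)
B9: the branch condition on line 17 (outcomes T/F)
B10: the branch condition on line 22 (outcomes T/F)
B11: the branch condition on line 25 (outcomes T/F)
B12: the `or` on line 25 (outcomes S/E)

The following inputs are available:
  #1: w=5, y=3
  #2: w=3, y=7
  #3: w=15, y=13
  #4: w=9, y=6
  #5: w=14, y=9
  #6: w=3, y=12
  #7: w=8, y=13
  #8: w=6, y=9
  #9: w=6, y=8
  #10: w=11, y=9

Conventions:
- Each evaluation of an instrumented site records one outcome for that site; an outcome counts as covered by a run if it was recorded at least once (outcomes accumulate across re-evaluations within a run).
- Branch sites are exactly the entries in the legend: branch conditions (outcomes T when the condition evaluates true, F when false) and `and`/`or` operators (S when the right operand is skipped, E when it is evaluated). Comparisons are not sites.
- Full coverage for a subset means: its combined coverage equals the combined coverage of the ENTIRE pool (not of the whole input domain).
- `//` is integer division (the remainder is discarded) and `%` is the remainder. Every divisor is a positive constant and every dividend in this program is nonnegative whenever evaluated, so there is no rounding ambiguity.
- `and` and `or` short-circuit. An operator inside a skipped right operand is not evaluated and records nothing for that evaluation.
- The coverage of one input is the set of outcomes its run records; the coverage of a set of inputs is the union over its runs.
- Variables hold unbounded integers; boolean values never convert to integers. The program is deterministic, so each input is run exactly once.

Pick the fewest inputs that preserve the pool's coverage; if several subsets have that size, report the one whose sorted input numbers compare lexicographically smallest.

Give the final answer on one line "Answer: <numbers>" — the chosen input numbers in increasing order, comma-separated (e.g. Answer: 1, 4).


run #1 (w=5, y=3) records B1=F, B2=T, B6=F, B7=F, B8=E, B9=T, B11=T, B12=S
run #2 (w=3, y=7) records B1=F, B2=F, B3=F, B4=S, B6=T, B9=T, B11=T, B12=S
run #3 (w=15, y=13) records B1=T, B2=T, B6=F, B7=T, B8=S, B9=T, B11=T, B12=E
run #4 (w=9, y=6) records B1=F, B2=T, B6=F, B7=F, B8=E, B9=T, B11=T, B12=S
run #5 (w=14, y=9) records B1=T, B2=T, B6=F, B7=T, B8=S, B9=T, B11=T, B12=E
run #6 (w=3, y=12) records B1=F, B2=F, B3=F, B4=S, B6=F, B7=F, B8=E, B9=F, B10=F, B11=T, B12=S
run #7 (w=8, y=13) records B1=T, B2=T, B6=F, B7=F, B8=E, B9=T, B11=T, B12=E
run #8 (w=6, y=9) records B1=F, B2=T, B6=F, B7=F, B8=E, B9=T, B11=T, B12=E
run #9 (w=6, y=8) records B1=F, B2=T, B6=F, B7=F, B8=E, B9=T, B11=T, B12=S
run #10 (w=11, y=9) records B1=T, B2=T, B6=F, B7=F, B8=E, B9=T, B11=T, B12=E
union over all inputs: B1=T, B1=F, B2=T, B2=F, B3=F, B4=S, B6=T, B6=F, B7=T, B7=F, B8=S, B8=E, B9=T, B9=F, B10=F, B11=T, B12=S, B12=E (18 outcomes)
every size-1 subset falls short of the 18 outcomes (best: 11/18)
every size-2 subset falls short of the 18 outcomes (best: 17/18)
size 3: inputs {2, 3, 6} cover all 18 outcomes, and no lexicographically smaller subset of this size does
Answer: 2, 3, 6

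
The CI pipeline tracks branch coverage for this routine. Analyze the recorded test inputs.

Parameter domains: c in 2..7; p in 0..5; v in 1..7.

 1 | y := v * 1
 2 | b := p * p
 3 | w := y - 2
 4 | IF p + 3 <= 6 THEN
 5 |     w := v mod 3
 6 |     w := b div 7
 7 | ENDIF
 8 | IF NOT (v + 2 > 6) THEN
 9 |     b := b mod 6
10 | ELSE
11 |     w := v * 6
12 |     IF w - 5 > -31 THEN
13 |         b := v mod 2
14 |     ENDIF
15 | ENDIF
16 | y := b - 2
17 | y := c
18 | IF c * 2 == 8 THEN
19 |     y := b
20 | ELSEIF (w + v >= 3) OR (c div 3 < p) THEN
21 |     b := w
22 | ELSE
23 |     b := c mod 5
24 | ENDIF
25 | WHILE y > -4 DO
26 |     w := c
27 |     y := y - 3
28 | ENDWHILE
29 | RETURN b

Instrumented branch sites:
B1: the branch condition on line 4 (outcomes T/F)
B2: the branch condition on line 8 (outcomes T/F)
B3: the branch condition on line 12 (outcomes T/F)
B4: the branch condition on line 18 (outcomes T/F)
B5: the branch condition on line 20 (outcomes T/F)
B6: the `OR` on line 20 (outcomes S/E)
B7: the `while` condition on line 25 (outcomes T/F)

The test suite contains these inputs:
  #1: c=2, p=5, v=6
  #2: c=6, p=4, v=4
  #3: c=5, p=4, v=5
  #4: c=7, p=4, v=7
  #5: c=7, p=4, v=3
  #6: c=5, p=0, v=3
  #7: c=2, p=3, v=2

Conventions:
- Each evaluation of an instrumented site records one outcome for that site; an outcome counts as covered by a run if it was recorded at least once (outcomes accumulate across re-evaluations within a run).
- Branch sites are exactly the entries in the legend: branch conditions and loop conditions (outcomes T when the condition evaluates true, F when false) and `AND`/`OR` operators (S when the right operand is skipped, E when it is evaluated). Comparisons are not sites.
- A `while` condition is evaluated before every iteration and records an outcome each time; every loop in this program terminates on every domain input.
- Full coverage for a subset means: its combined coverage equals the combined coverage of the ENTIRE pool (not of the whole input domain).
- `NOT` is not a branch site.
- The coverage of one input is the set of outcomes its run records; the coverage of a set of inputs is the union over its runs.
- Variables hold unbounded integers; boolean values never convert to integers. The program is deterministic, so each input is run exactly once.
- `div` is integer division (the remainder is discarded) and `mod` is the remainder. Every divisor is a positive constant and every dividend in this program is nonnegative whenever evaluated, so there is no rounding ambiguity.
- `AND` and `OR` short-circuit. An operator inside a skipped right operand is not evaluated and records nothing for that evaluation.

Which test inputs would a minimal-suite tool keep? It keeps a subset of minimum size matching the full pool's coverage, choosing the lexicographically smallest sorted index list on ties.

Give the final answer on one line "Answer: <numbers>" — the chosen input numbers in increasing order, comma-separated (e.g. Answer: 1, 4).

#1 (c=2, p=5, v=6) -> covered: B1=F, B2=F, B3=T, B4=F, B5=T, B6=S, B7=T, B7=F
#2 (c=6, p=4, v=4) -> covered: B1=F, B2=T, B4=F, B5=T, B6=S, B7=T, B7=F
#3 (c=5, p=4, v=5) -> covered: B1=F, B2=F, B3=T, B4=F, B5=T, B6=S, B7=T, B7=F
#4 (c=7, p=4, v=7) -> covered: B1=F, B2=F, B3=T, B4=F, B5=T, B6=S, B7=T, B7=F
#5 (c=7, p=4, v=3) -> covered: B1=F, B2=T, B4=F, B5=T, B6=S, B7=T, B7=F
#6 (c=5, p=0, v=3) -> covered: B1=T, B2=T, B4=F, B5=T, B6=S, B7=T, B7=F
#7 (c=2, p=3, v=2) -> covered: B1=T, B2=T, B4=F, B5=T, B6=S, B7=T, B7=F
union over all inputs: B1=T, B1=F, B2=T, B2=F, B3=T, B4=F, B5=T, B6=S, B7=T, B7=F (10 outcomes)
size 1 is not enough: best union over all size-1 subsets is 8/10
size 2: inputs {1, 6} cover all 10 outcomes, and no lexicographically smaller subset of this size does

Answer: 1, 6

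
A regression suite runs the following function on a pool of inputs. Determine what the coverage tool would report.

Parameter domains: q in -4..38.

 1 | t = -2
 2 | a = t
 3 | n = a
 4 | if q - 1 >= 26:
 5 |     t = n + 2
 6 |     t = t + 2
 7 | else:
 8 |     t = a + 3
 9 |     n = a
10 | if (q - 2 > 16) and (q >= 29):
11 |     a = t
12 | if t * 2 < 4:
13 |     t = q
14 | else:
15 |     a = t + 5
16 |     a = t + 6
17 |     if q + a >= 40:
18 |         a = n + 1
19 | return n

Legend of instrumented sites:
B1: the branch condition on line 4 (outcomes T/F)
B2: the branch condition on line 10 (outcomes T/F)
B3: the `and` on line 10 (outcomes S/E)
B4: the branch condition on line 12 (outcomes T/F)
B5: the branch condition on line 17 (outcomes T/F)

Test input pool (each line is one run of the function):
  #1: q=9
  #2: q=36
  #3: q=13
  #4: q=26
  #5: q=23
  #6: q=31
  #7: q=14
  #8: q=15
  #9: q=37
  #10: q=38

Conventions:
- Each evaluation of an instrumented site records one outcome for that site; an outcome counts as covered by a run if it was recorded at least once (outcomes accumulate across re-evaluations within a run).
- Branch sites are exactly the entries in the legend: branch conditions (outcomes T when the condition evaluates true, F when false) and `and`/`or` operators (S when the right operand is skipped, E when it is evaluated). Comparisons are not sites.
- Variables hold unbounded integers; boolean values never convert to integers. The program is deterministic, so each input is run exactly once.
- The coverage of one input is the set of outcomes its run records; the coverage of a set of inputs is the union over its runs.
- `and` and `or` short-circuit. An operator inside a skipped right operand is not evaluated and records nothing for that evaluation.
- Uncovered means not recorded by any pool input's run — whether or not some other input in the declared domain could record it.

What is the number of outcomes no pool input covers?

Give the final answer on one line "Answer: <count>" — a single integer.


test 1 (q=9) hits B1=F, B2=F, B3=S, B4=T
test 2 (q=36) hits B1=T, B2=T, B3=E, B4=F, B5=T
test 3 (q=13) hits B1=F, B2=F, B3=S, B4=T
test 4 (q=26) hits B1=F, B2=F, B3=E, B4=T
test 5 (q=23) hits B1=F, B2=F, B3=E, B4=T
test 6 (q=31) hits B1=T, B2=T, B3=E, B4=F, B5=F
test 7 (q=14) hits B1=F, B2=F, B3=S, B4=T
test 8 (q=15) hits B1=F, B2=F, B3=S, B4=T
test 9 (q=37) hits B1=T, B2=T, B3=E, B4=F, B5=T
test 10 (q=38) hits B1=T, B2=T, B3=E, B4=F, B5=T
union over the pool: B1=T, B1=F, B2=T, B2=F, B3=S, B3=E, B4=T, B4=F, B5=T, B5=F
uncovered (0 of 10): none
Answer: 0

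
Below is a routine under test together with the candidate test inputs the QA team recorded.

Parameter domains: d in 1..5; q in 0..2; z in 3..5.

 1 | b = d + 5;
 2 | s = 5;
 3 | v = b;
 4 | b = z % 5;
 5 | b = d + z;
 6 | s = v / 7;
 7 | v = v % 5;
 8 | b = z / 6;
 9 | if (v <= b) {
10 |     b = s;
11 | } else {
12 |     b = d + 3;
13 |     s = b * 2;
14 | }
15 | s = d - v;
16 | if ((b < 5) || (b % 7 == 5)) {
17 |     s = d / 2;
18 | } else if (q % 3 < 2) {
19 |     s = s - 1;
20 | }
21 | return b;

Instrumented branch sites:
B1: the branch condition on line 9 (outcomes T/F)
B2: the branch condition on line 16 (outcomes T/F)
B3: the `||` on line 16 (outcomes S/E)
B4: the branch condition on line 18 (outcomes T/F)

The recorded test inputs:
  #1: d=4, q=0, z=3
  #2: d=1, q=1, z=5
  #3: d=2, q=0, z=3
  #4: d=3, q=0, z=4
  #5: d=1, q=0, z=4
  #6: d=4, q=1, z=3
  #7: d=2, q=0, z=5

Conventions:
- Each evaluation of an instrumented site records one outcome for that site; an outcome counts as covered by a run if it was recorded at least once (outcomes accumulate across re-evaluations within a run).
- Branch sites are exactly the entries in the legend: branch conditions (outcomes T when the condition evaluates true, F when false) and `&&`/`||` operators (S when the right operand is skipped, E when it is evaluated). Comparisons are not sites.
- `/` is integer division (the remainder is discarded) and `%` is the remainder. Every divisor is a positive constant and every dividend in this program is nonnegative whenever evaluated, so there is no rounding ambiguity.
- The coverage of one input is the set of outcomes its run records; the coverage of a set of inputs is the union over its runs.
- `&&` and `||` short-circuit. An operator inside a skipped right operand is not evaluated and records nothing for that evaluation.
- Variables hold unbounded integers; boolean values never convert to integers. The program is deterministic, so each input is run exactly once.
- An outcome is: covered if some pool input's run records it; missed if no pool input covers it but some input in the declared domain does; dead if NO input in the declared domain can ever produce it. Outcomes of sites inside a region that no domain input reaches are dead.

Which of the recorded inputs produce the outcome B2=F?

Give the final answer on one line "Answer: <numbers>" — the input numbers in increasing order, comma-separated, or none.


input #1 (d=4, q=0, z=3): covers B2=F
input #2 (d=1, q=1, z=5): misses B2=F
input #3 (d=2, q=0, z=3): misses B2=F
input #4 (d=3, q=0, z=4): covers B2=F
input #5 (d=1, q=0, z=4): misses B2=F
input #6 (d=4, q=1, z=3): covers B2=F
input #7 (d=2, q=0, z=5): misses B2=F
Answer: 1, 4, 6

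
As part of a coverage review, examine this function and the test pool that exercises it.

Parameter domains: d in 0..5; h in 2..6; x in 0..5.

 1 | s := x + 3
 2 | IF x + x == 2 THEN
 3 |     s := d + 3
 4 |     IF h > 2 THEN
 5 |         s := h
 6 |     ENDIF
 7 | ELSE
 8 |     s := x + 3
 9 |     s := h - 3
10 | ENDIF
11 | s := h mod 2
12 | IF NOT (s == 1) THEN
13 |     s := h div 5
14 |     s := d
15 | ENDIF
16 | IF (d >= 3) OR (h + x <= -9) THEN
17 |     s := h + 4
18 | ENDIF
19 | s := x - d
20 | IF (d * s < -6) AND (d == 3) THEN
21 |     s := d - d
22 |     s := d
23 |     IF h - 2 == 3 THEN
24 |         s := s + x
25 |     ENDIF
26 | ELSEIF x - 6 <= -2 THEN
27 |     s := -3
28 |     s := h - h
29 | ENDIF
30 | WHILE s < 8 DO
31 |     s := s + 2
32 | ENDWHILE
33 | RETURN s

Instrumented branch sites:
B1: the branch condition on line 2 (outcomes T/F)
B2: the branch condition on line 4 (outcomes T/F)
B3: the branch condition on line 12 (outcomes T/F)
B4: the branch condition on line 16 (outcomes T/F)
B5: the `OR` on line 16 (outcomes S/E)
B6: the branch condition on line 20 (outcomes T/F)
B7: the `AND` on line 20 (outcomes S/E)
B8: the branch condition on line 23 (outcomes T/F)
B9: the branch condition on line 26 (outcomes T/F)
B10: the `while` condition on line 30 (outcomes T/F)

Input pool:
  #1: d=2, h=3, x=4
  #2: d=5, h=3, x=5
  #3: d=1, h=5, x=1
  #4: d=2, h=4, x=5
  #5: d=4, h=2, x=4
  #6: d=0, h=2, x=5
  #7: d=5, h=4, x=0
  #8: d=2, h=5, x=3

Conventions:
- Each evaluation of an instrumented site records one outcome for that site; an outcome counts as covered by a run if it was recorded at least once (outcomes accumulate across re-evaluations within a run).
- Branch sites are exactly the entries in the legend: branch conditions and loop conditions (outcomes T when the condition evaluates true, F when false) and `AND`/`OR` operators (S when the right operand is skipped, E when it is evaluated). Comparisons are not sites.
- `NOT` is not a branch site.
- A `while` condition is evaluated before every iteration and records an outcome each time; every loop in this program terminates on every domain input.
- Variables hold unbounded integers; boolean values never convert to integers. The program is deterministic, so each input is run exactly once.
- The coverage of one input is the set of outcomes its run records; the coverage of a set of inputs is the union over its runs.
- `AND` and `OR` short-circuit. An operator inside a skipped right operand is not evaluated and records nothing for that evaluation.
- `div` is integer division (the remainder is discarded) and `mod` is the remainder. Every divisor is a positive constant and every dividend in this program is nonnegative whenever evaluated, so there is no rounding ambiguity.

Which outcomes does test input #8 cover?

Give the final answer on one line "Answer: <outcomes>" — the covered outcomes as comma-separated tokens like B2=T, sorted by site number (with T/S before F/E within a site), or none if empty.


Running input #8 (d=2, h=5, x=3), event by event:
  B1->F, B3->F, B5->E, B4->F, B7->S, B6->F, B9->T, B10->T, B10->T, B10->T
  B10->T, B10->F
deduplicating events, the covered set is: B1=F, B3=F, B4=F, B5=E, B6=F, B7=S, B9=T, B10=T, B10=F
Answer: B1=F, B3=F, B4=F, B5=E, B6=F, B7=S, B9=T, B10=T, B10=F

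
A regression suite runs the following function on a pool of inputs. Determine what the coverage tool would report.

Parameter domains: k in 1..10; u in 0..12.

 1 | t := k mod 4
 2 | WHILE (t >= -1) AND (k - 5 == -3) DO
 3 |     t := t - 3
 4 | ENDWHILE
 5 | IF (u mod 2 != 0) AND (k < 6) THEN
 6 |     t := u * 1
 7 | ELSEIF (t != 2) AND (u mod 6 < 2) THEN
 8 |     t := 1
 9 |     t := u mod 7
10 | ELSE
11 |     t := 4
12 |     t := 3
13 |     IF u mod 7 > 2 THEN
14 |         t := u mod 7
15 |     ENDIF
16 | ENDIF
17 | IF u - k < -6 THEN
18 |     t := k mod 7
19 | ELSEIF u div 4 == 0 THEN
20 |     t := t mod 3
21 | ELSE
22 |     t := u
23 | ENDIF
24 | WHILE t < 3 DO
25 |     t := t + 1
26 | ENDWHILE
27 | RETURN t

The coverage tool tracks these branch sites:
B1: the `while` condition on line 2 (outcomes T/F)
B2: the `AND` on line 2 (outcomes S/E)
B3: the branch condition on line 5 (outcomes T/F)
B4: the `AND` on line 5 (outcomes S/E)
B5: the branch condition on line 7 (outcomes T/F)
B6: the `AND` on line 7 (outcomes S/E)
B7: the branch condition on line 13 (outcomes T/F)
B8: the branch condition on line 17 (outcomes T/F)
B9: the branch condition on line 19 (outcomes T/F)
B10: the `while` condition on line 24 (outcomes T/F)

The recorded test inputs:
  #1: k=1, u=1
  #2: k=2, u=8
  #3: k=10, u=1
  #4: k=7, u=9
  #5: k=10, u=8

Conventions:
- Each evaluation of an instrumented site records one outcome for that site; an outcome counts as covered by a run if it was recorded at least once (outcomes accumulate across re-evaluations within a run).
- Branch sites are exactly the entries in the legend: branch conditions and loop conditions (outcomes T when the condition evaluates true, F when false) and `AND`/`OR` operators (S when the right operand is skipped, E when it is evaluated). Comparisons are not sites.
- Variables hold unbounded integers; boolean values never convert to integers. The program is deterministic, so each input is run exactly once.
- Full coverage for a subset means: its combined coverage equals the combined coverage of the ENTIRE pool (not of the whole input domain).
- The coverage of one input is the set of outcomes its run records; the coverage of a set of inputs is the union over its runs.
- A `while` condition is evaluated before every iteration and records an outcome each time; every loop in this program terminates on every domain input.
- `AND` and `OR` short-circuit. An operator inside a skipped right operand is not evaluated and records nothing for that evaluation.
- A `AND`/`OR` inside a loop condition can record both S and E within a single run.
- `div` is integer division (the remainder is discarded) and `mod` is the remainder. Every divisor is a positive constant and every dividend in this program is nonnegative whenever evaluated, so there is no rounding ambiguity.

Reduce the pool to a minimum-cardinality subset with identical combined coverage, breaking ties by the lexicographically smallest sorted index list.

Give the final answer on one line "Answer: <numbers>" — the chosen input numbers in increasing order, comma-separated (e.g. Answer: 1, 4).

input #1 (k=1, u=1): events B2->E, B1->F, B4->E, B3->T, B8->F, B9->T, B10->T, B10->T, B10->F; covers B1=F, B2=E, B3=T, B4=E, B8=F, B9=T, B10=T, B10=F
input #2 (k=2, u=8): events B2->E, B1->T, B2->E, B1->T, B2->S, B1->F, B4->S, B3->F, B6->E, B5->F, B7->F, B8->F, B9->F, B10->F; covers B1=T, B1=F, B2=S, B2=E, B3=F, B4=S, B5=F, B6=E, B7=F, B8=F, B9=F, B10=F
input #3 (k=10, u=1): events B2->E, B1->F, B4->E, B3->F, B6->S, B5->F, B7->F, B8->T, B10->F; covers B1=F, B2=E, B3=F, B4=E, B5=F, B6=S, B7=F, B8=T, B10=F
input #4 (k=7, u=9): events B2->E, B1->F, B4->E, B3->F, B6->E, B5->F, B7->F, B8->F, B9->F, B10->F; covers B1=F, B2=E, B3=F, B4=E, B5=F, B6=E, B7=F, B8=F, B9=F, B10=F
input #5 (k=10, u=8): events B2->E, B1->F, B4->S, B3->F, B6->S, B5->F, B7->F, B8->F, B9->F, B10->F; covers B1=F, B2=E, B3=F, B4=S, B5=F, B6=S, B7=F, B8=F, B9=F, B10=F
union over all inputs: B1=T, B1=F, B2=S, B2=E, B3=T, B3=F, B4=S, B4=E, B5=F, B6=S, B6=E, B7=F, B8=T, B8=F, B9=T, B9=F, B10=T, B10=F (18 outcomes)
every size-1 subset falls short of the 18 outcomes (best: 12/18)
every size-2 subset falls short of the 18 outcomes (best: 16/18)
the canonical winner is {1, 2, 3}: size 3, full 18-outcome coverage, earliest index list among size-3 covers

Answer: 1, 2, 3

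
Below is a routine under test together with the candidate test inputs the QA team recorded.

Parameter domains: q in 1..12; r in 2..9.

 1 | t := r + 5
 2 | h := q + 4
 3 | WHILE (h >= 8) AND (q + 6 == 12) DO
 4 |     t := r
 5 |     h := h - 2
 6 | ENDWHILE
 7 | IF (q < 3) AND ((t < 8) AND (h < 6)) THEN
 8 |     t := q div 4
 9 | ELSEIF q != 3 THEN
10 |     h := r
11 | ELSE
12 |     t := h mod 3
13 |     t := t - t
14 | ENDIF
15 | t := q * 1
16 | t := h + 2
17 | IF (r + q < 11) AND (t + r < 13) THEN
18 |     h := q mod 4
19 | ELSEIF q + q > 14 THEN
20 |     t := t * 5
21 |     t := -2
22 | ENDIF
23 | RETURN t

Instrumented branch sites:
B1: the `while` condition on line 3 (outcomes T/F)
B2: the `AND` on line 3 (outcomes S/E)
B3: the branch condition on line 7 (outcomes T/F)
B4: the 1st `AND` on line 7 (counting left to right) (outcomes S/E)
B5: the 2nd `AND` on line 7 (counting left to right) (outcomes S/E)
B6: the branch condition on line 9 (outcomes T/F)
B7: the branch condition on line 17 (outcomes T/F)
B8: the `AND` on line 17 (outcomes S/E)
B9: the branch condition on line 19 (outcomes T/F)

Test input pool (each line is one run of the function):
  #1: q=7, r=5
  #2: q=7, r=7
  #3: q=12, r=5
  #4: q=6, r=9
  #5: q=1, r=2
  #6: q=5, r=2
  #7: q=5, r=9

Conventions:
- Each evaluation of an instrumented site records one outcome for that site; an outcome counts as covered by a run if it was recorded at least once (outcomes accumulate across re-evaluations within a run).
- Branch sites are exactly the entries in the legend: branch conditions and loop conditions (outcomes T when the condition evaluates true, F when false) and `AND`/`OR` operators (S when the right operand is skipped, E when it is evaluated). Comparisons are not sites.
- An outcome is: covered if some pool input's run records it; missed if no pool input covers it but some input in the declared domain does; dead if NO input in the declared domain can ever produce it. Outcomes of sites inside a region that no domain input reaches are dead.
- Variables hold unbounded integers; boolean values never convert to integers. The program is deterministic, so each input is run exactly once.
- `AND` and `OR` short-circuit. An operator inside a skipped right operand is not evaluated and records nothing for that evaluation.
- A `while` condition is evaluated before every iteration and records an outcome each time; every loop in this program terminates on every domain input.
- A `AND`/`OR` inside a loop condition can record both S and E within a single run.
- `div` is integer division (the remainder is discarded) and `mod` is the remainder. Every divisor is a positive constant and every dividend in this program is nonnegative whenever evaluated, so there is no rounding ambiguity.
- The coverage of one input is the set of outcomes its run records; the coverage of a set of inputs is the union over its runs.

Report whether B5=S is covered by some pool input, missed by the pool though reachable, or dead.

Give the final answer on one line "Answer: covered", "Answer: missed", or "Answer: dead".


no pool input records B5=S
but domain input (q=1, r=3) does record it -> reachable, so missed
Answer: missed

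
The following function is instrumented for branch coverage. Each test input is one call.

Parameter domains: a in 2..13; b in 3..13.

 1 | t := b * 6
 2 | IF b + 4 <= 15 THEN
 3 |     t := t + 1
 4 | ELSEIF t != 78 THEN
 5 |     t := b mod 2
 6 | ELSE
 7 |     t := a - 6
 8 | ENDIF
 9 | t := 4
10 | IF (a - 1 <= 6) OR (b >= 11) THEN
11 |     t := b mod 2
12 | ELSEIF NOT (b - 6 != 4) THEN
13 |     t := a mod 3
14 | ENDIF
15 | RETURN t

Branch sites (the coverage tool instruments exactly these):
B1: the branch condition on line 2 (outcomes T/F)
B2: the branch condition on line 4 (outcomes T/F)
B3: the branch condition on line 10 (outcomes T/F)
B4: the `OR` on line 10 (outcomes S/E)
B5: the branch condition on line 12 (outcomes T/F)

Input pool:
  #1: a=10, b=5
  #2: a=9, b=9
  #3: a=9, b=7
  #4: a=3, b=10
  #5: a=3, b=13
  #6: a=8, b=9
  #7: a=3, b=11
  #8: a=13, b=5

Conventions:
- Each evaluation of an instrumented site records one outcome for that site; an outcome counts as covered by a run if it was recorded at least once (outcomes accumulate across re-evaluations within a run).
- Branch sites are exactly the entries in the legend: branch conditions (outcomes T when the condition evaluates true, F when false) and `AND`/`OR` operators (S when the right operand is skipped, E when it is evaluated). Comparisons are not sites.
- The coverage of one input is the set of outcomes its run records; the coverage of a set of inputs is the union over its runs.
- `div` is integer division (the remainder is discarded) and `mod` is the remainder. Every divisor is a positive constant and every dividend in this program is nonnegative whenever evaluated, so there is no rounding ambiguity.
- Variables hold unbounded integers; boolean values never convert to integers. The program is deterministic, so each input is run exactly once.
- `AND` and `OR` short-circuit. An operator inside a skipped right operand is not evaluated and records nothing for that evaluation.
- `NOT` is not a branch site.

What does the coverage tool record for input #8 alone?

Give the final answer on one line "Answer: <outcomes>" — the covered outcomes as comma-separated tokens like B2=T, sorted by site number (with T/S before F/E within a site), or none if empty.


Tracing the run of input #8 (a=13, b=5):
  B1->T, B4->E, B3->F, B5->F
as a set, this run covers: B1=T, B3=F, B4=E, B5=F
Answer: B1=T, B3=F, B4=E, B5=F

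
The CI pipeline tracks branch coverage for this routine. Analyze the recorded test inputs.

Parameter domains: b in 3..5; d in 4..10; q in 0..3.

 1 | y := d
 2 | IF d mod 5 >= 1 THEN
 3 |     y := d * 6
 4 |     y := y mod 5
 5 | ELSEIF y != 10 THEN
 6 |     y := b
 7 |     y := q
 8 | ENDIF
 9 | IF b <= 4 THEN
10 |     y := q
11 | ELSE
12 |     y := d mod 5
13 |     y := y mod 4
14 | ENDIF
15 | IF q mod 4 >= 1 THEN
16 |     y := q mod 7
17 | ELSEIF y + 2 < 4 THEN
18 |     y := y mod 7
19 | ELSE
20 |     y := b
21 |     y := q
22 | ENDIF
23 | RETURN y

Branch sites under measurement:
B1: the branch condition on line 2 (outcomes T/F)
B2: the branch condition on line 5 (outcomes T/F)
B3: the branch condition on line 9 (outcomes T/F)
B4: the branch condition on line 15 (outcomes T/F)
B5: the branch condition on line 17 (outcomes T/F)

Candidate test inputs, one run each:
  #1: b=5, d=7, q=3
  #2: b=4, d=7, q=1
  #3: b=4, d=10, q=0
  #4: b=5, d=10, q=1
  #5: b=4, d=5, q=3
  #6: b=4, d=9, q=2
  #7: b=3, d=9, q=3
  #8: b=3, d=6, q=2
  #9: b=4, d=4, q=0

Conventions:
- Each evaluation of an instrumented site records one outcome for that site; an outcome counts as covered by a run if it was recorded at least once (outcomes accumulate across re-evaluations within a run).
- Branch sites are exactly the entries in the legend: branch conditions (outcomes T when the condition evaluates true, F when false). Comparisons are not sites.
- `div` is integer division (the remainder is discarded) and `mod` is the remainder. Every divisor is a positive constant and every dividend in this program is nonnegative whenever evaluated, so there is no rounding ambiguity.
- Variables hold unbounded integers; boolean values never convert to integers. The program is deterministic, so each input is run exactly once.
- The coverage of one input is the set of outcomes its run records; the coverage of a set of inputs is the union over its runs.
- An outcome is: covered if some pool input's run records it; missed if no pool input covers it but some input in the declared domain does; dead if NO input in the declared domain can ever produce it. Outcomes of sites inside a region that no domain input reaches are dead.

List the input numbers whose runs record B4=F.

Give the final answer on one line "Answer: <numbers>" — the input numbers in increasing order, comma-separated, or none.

input #1 (b=5, d=7, q=3): does not produce B4=F
input #2 (b=4, d=7, q=1): does not produce B4=F
input #3 (b=4, d=10, q=0): produces B4=F
input #4 (b=5, d=10, q=1): does not produce B4=F
input #5 (b=4, d=5, q=3): does not produce B4=F
input #6 (b=4, d=9, q=2): does not produce B4=F
input #7 (b=3, d=9, q=3): does not produce B4=F
input #8 (b=3, d=6, q=2): does not produce B4=F
input #9 (b=4, d=4, q=0): produces B4=F

Answer: 3, 9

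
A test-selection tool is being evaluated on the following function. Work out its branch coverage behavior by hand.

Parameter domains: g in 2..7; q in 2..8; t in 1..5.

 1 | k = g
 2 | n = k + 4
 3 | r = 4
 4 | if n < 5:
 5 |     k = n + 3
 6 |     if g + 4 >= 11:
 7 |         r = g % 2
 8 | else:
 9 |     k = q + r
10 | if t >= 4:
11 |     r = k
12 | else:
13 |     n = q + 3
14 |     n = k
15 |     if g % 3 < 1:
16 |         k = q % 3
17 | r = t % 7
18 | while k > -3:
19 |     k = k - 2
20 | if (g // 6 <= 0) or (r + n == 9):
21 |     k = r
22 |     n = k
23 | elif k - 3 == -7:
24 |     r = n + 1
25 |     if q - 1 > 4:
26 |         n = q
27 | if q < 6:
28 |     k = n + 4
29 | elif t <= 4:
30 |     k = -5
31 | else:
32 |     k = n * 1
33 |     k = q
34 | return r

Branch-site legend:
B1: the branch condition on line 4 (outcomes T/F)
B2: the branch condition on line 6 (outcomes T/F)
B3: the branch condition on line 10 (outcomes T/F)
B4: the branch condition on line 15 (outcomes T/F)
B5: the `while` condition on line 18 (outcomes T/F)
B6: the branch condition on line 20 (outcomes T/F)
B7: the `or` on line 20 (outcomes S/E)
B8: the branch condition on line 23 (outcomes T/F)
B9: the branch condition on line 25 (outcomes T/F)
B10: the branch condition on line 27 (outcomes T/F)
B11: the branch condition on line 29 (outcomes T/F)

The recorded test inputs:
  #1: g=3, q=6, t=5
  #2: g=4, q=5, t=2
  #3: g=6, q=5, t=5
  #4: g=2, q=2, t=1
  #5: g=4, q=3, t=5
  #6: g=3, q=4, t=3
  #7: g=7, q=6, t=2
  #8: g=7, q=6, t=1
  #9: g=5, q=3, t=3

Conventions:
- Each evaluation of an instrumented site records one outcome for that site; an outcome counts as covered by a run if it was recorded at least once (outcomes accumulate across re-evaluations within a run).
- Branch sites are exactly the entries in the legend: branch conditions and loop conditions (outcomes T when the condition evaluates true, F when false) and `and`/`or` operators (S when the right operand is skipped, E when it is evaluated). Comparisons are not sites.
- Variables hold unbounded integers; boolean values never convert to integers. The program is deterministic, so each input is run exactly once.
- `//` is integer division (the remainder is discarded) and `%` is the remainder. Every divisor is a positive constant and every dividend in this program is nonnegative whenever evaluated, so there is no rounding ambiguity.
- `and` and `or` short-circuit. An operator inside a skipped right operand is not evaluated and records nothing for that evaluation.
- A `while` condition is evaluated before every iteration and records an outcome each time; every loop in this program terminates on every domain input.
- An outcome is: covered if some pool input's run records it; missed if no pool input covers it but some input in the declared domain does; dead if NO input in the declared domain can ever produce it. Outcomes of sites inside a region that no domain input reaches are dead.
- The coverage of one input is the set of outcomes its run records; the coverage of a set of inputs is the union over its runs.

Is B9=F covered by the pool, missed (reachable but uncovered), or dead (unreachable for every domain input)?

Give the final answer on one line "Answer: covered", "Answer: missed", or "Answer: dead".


no pool input records B9=F
but domain input (g=6, q=2, t=1) does record it -> reachable, so missed
Answer: missed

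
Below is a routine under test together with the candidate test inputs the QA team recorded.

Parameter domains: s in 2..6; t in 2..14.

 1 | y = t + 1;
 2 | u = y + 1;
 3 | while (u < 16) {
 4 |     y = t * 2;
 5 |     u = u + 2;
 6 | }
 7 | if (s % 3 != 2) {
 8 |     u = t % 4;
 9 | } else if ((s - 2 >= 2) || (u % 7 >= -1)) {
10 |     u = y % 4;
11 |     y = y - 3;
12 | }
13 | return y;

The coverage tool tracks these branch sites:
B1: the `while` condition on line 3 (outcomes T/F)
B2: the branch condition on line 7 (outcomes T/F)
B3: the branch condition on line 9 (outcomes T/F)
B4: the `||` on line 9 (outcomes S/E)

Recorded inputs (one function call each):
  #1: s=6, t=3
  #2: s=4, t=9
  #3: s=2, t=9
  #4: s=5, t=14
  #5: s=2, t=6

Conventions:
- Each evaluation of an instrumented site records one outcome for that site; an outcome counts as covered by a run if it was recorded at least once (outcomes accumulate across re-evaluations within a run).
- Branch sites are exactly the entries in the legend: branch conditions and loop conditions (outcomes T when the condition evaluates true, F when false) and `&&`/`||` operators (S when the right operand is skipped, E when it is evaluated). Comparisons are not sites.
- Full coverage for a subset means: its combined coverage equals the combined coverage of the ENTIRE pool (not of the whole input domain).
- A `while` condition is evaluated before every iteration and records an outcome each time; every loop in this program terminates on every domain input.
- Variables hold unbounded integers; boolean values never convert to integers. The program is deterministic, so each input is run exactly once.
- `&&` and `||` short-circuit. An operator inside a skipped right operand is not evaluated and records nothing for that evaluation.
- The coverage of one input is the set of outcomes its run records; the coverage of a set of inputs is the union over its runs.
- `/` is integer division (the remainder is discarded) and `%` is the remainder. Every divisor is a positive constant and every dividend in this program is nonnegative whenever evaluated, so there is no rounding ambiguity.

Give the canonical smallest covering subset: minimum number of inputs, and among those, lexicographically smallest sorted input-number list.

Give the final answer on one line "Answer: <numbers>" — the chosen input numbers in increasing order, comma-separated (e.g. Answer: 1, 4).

run #1 (s=6, t=3) runs B1->T, B1->T, B1->T, B1->T, B1->T, B1->T, B1->F, B2->T; records B1=T, B1=F, B2=T
run #2 (s=4, t=9) runs B1->T, B1->T, B1->T, B1->F, B2->T; records B1=T, B1=F, B2=T
run #3 (s=2, t=9) runs B1->T, B1->T, B1->T, B1->F, B2->F, B4->E, B3->T; records B1=T, B1=F, B2=F, B3=T, B4=E
run #4 (s=5, t=14) runs B1->F, B2->F, B4->S, B3->T; records B1=F, B2=F, B3=T, B4=S
run #5 (s=2, t=6) runs B1->T, B1->T, B1->T, B1->T, B1->F, B2->F, B4->E, B3->T; records B1=T, B1=F, B2=F, B3=T, B4=E
together the pool reaches 7 outcomes: B1=T, B1=F, B2=T, B2=F, B3=T, B4=S, B4=E
size 1 is not enough: best union over all size-1 subsets is 5/7
size 2 is not enough: best union over all size-2 subsets is 6/7
the canonical winner is {1, 3, 4}: size 3, full 7-outcome coverage, earliest index list among size-3 covers

Answer: 1, 3, 4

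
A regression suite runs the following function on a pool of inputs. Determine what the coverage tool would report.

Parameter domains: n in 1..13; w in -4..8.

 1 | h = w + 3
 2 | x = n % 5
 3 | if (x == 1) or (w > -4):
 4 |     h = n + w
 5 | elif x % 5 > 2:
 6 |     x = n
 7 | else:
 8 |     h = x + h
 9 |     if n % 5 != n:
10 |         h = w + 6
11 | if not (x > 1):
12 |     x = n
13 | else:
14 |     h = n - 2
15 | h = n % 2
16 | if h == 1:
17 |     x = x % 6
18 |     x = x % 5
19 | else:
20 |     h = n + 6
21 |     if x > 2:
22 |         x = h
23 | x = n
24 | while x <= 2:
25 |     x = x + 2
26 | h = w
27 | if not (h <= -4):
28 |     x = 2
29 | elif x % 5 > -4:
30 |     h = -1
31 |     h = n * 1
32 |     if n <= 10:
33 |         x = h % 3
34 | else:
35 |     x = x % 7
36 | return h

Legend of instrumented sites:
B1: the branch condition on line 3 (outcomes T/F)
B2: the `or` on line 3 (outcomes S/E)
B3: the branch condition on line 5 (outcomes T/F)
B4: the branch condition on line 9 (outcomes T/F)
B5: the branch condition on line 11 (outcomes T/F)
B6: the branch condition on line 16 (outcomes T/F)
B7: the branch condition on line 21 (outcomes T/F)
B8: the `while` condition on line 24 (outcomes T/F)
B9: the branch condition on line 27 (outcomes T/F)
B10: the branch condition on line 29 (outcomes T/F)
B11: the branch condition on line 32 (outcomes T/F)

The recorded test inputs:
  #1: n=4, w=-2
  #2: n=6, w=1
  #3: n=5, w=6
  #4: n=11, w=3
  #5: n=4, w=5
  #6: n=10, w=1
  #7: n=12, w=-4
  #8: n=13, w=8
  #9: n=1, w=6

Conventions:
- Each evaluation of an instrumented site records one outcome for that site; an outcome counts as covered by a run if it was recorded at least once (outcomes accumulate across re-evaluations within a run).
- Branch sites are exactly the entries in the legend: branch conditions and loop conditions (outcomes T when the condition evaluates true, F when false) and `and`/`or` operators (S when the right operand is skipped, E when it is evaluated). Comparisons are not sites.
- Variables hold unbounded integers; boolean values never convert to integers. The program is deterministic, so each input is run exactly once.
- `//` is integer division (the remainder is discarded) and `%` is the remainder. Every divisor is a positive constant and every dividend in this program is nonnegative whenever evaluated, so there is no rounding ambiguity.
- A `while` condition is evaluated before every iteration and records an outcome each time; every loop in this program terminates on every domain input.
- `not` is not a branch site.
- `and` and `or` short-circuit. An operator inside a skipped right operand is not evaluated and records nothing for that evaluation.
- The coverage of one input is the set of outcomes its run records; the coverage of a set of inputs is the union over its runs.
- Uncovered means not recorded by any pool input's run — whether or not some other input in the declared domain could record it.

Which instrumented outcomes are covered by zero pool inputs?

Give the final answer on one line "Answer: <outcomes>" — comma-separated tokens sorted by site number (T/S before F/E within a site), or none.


run #1 (n=4, w=-2) runs B2->E, B1->T, B5->F, B6->F, B7->T, B8->F, B9->T; records B1=T, B2=E, B5=F, B6=F, B7=T, B8=F, B9=T
run #2 (n=6, w=1) runs B2->S, B1->T, B5->T, B6->F, B7->T, B8->F, B9->T; records B1=T, B2=S, B5=T, B6=F, B7=T, B8=F, B9=T
run #3 (n=5, w=6) runs B2->E, B1->T, B5->T, B6->T, B8->F, B9->T; records B1=T, B2=E, B5=T, B6=T, B8=F, B9=T
run #4 (n=11, w=3) runs B2->S, B1->T, B5->T, B6->T, B8->F, B9->T; records B1=T, B2=S, B5=T, B6=T, B8=F, B9=T
run #5 (n=4, w=5) runs B2->E, B1->T, B5->F, B6->F, B7->T, B8->F, B9->T; records B1=T, B2=E, B5=F, B6=F, B7=T, B8=F, B9=T
run #6 (n=10, w=1) runs B2->E, B1->T, B5->T, B6->F, B7->T, B8->F, B9->T; records B1=T, B2=E, B5=T, B6=F, B7=T, B8=F, B9=T
run #7 (n=12, w=-4) runs B2->E, B1->F, B3->F, B4->T, B5->F, B6->F, B7->F, B8->F, B9->F, B10->T, B11->F; records B1=F, B2=E, B3=F, B4=T, B5=F, B6=F, B7=F, B8=F, B9=F, B10=T, B11=F
run #8 (n=13, w=8) runs B2->E, B1->T, B5->F, B6->T, B8->F, B9->T; records B1=T, B2=E, B5=F, B6=T, B8=F, B9=T
run #9 (n=1, w=6) runs B2->S, B1->T, B5->T, B6->T, B8->T, B8->F, B9->T; records B1=T, B2=S, B5=T, B6=T, B8=T, B8=F, B9=T
union over the pool: B1=T, B1=F, B2=S, B2=E, B3=F, B4=T, B5=T, B5=F, B6=T, B6=F, B7=T, B7=F, B8=T, B8=F, B9=T, B9=F, B10=T, B11=F
uncovered (4 of 22): B3=T, B4=F, B10=F, B11=T
Answer: B3=T, B4=F, B10=F, B11=T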